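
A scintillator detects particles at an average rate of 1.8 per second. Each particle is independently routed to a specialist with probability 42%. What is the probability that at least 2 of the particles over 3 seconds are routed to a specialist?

0.6617

Thinning: the particles that are routed to a specialist themselves form a Poisson process with rate 0.42 × 1.8 = 0.756 per second.
Over the interval, μ = 0.756 × 3 = 2.268 (3 seconds).
P(N ≥ 2) = 1 − P(N ≤ 1) ≈ 0.6617.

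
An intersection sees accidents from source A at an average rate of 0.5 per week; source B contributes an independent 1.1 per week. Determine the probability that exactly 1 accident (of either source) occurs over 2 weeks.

0.1304

Independent Poisson processes superpose: combined rate λ = 0.5 + 1.1 = 1.6 per week.
Over the interval, μ = 1.6 × 2 = 3.2 (2 weeks).
P(N = 1) = e^(−3.2) · 3.2^1/1! ≈ 0.1304.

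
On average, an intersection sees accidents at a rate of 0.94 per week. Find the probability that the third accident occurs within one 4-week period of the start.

0.7246

Over the interval, μ = 0.94 × 4 = 3.76 (a 4-week period = 4 weeks).
The third arrival falls in the interval iff at least 3 events occur there: P(S_3 ≤ t) = P(N ≥ 3) = 1 − P(N ≤ 2) ≈ 0.7246.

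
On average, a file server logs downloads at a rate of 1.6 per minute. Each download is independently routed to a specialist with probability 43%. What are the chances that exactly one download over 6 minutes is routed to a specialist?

0.0665

Thinning: the downloads that are routed to a specialist themselves form a Poisson process with rate 0.43 × 1.6 = 0.688 per minute.
Over the interval, μ = 0.688 × 6 = 4.128 (6 minutes).
P(N = 1) = e^(−4.128) · 4.128^1/1! ≈ 0.0665.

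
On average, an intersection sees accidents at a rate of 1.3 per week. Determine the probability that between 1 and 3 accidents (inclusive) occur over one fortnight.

Over the interval, μ = 1.3 × 2 = 2.6 (a fortnight = 2 weeks).
P(1 ≤ N ≤ 3) = Σ_{j=1}^{3} e^(−2.6) · 2.6^j/j! ≈ 0.6617.

0.6617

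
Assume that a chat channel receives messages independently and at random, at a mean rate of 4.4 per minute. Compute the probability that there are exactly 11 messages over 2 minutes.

0.0925

Over the interval, μ = 4.4 × 2 = 8.8 (2 minutes).
P(N = 11) = e^(−μ) μ^11/11! = e^(−8.8) · 8.8^11/39916800 ≈ 0.0925.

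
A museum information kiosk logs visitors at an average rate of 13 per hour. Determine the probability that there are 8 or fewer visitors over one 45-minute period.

0.3617

Over the interval, μ = 13 × 0.75 = 9.75 (a 45-minute period = 0.75 hours).
P(N ≤ 8) = Σ_{j=0}^{8} e^(−μ) μ^j/j! ≈ 0.3617.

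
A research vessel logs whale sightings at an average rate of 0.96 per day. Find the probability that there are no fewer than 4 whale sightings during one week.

0.9024

Over the interval, μ = 0.96 × 7 = 6.72 (a week = 7 days).
P(N ≥ 4) = 1 − P(N ≤ 3) = 1 − Σ_{j=0}^{3} e^(−μ) μ^j/j! ≈ 0.9024.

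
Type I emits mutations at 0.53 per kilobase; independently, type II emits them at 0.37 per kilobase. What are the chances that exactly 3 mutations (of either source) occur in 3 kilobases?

Independent Poisson processes superpose: combined rate λ = 0.53 + 0.37 = 0.9 per kilobase.
Over the interval, μ = 0.9 × 3 = 2.7 (3 kilobases).
P(N = 3) = e^(−2.7) · 2.7^3/3! ≈ 0.2205.

0.2205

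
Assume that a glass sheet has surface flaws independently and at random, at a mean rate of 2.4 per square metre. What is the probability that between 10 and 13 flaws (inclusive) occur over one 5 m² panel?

Over the interval, μ = 2.4 × 5 = 12 (a 5 m² panel = 5 square metres).
P(10 ≤ N ≤ 13) = Σ_{j=10}^{13} e^(−12) · 12^j/j! ≈ 0.4391.

0.4391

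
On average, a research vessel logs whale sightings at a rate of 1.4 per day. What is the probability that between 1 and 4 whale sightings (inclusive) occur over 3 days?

Over the interval, μ = 1.4 × 3 = 4.2 (3 days).
P(1 ≤ N ≤ 4) = Σ_{j=1}^{4} e^(−4.2) · 4.2^j/j! ≈ 0.5748.

0.5748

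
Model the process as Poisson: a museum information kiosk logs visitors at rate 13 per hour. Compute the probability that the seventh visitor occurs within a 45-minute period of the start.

Over the interval, μ = 13 × 0.75 = 9.75 (a 45-minute period = 0.75 hours).
The seventh arrival falls in the interval iff at least 7 events occur there: P(S_7 ≤ t) = P(N ≥ 7) = 1 − P(N ≤ 6) ≈ 0.8533.

0.8533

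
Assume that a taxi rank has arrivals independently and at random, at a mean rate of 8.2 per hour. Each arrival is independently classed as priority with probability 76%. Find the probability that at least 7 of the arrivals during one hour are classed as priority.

Thinning: the arrivals that are classed as priority themselves form a Poisson process with rate 0.76 × 8.2 = 6.232 per hour.
So μ = 6.232.
P(N ≥ 7) = 1 − P(N ≤ 6) ≈ 0.4309.

0.4309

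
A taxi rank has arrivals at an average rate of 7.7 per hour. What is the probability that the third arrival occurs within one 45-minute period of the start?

0.9272

Over the interval, μ = 7.7 × 0.75 = 5.775 (a 45-minute period = 0.75 hours).
The third arrival falls in the interval iff at least 3 events occur there: P(S_3 ≤ t) = P(N ≥ 3) = 1 − P(N ≤ 2) ≈ 0.9272.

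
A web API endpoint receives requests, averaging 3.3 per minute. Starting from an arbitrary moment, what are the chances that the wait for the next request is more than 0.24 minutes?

0.4529

The wait for the next event is exponential with rate λ = 3.3 per minute.
P(T > 0.24) = e^(−λt) = e^(−3.3 × 0.24) = e^(−0.792) ≈ 0.4529.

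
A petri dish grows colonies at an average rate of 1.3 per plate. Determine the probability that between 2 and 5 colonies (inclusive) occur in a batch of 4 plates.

0.5467

Over the interval, μ = 1.3 × 4 = 5.2 (a batch of 4 plates = 4 plates).
P(2 ≤ N ≤ 5) = Σ_{j=2}^{5} e^(−5.2) · 5.2^j/j! ≈ 0.5467.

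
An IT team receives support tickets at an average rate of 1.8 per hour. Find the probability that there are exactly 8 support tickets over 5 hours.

Over the interval, μ = 1.8 × 5 = 9 (5 hours).
P(N = 8) = e^(−μ) μ^8/8! = e^(−9) · 9^8/40320 ≈ 0.1318.

0.1318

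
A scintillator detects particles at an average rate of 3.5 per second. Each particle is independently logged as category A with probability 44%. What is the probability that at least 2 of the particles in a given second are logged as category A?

Thinning: the particles that are logged as category A themselves form a Poisson process with rate 0.44 × 3.5 = 1.54 per second.
So μ = 1.54.
P(N ≥ 2) = 1 − P(N ≤ 1) ≈ 0.4555.

0.4555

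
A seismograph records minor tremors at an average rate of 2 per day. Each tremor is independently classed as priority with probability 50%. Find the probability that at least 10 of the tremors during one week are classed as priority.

0.1695

Thinning: the tremors that are classed as priority themselves form a Poisson process with rate 0.5 × 2 = 1 per day.
Over the interval, μ = 1 × 7 = 7 (a week = 7 days).
P(N ≥ 10) = 1 − P(N ≤ 9) ≈ 0.1695.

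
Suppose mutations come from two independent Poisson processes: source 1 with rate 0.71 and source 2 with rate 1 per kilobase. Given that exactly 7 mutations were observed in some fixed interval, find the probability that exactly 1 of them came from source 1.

Given the total, each event is independently from source 1 with probability p = λ_1/(λ_1+λ_2) = 0.71/1.71 ≈ 0.4152.
So K ~ Binomial(7, 0.71/1.71): P(K = 1) = C(7,1) · (0.71/1.71)^1 · (1/1.71)^6 ≈ 0.1162.

0.1162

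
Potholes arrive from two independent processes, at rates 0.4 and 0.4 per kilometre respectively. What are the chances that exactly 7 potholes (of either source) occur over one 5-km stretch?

Independent Poisson processes superpose: combined rate λ = 0.4 + 0.4 = 0.8 per kilometre.
Over the interval, μ = 0.8 × 5 = 4 (a 5-km stretch = 5 kilometres).
P(N = 7) = e^(−4) · 4^7/7! ≈ 0.0595.

0.0595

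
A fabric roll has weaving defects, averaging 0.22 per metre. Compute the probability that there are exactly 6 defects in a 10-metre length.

0.0174

Over the interval, μ = 0.22 × 10 = 2.2 (a 10-metre length = 10 metres).
P(N = 6) = e^(−μ) μ^6/6! = e^(−2.2) · 2.2^6/720 ≈ 0.0174.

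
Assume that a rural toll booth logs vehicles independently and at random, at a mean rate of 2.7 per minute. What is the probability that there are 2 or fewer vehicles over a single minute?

With mean μ = 2.7 per minute,
P(N ≤ 2) = Σ_{j=0}^{2} e^(−μ) μ^j/j! ≈ 0.4936.

0.4936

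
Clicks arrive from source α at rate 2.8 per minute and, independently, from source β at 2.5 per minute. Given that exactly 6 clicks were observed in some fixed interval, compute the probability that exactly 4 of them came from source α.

0.2600

Given the total, each event is independently from source α with probability p = λ_α/(λ_α+λ_β) = 2.8/5.3 ≈ 0.5283.
So K ~ Binomial(6, 2.8/5.3): P(K = 4) = C(6,4) · (2.8/5.3)^4 · (2.5/5.3)^2 ≈ 0.2600.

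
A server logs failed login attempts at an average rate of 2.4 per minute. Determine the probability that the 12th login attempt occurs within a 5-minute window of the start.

Over the interval, μ = 2.4 × 5 = 12 (a 5-minute window = 5 minutes).
The 12th arrival falls in the interval iff at least 12 events occur there: P(S_12 ≤ t) = P(N ≥ 12) = 1 − P(N ≤ 11) ≈ 0.5384.

0.5384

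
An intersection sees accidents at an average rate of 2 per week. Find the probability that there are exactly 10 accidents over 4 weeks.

Over the interval, μ = 2 × 4 = 8 (4 weeks).
P(N = 10) = e^(−μ) μ^10/10! = e^(−8) · 8^10/3628800 ≈ 0.0993.

0.0993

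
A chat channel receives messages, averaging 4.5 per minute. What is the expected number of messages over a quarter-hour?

E[N] = λt = 4.5 × 15 = 67.5 (a quarter-hour = 15 minutes).

67.5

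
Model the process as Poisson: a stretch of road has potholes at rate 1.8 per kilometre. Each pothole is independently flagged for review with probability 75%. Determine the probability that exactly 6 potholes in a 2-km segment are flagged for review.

0.0362

Thinning: the potholes that are flagged for review themselves form a Poisson process with rate 0.75 × 1.8 = 1.35 per kilometre.
Over the interval, μ = 1.35 × 2 = 2.7 (a 2-km segment = 2 kilometres).
P(N = 6) = e^(−2.7) · 2.7^6/6! ≈ 0.0362.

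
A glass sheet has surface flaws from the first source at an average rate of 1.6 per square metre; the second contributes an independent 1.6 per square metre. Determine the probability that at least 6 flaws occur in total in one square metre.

Independent Poisson processes superpose: combined rate λ = 1.6 + 1.6 = 3.2 per square metre.
So μ = 3.2.
P(N ≥ 6) = 1 − P(N ≤ 5) ≈ 0.1054.

0.1054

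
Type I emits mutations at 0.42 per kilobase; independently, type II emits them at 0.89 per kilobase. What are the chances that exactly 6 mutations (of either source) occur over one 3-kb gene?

0.1005

Independent Poisson processes superpose: combined rate λ = 0.42 + 0.89 = 1.31 per kilobase.
Over the interval, μ = 1.31 × 3 = 3.93 (a 3-kb gene = 3 kilobases).
P(N = 6) = e^(−3.93) · 3.93^6/6! ≈ 0.1005.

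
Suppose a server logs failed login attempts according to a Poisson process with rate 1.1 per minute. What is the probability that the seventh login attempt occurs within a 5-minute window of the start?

0.3140

Over the interval, μ = 1.1 × 5 = 5.5 (a 5-minute window = 5 minutes).
The seventh arrival falls in the interval iff at least 7 events occur there: P(S_7 ≤ t) = P(N ≥ 7) = 1 − P(N ≤ 6) ≈ 0.3140.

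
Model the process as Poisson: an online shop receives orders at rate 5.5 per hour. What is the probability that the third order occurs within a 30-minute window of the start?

Over the interval, μ = 5.5 × 0.5 = 2.75 (a 30-minute window = 0.5 hours).
The third arrival falls in the interval iff at least 3 events occur there: P(S_3 ≤ t) = P(N ≥ 3) = 1 − P(N ≤ 2) ≈ 0.5185.

0.5185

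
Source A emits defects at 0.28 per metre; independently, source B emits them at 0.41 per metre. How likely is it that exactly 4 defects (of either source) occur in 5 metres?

0.1874

Independent Poisson processes superpose: combined rate λ = 0.28 + 0.41 = 0.69 per metre.
Over the interval, μ = 0.69 × 5 = 3.45 (5 metres).
P(N = 4) = e^(−3.45) · 3.45^4/4! ≈ 0.1874.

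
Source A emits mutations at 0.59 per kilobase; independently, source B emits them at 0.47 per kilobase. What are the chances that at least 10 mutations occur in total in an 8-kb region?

Independent Poisson processes superpose: combined rate λ = 0.59 + 0.47 = 1.06 per kilobase.
Over the interval, μ = 1.06 × 8 = 8.48 (an 8-kb region = 8 kilobases).
P(N ≥ 10) = 1 − P(N ≤ 9) ≈ 0.3444.

0.3444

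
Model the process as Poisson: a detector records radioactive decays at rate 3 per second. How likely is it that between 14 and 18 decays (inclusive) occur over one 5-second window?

0.4563

Over the interval, μ = 3 × 5 = 15 (a 5-second window = 5 seconds).
P(14 ≤ N ≤ 18) = Σ_{j=14}^{18} e^(−15) · 15^j/j! ≈ 0.4563.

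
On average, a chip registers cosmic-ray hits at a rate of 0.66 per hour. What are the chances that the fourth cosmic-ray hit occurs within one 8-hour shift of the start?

0.7721

Over the interval, μ = 0.66 × 8 = 5.28 (an 8-hour shift = 8 hours).
The fourth arrival falls in the interval iff at least 4 events occur there: P(S_4 ≤ t) = P(N ≥ 4) = 1 − P(N ≤ 3) ≈ 0.7721.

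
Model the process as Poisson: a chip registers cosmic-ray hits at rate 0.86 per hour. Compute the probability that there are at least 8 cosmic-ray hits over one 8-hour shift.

0.3834

Over the interval, μ = 0.86 × 8 = 6.88 (an 8-hour shift = 8 hours).
P(N ≥ 8) = 1 − P(N ≤ 7) = 1 − Σ_{j=0}^{7} e^(−μ) μ^j/j! ≈ 0.3834.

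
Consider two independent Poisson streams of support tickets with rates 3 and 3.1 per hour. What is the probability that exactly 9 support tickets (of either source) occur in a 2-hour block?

0.0830

Independent Poisson processes superpose: combined rate λ = 3 + 3.1 = 6.1 per hour.
Over the interval, μ = 6.1 × 2 = 12.2 (a 2-hour block = 2 hours).
P(N = 9) = e^(−12.2) · 12.2^9/9! ≈ 0.0830.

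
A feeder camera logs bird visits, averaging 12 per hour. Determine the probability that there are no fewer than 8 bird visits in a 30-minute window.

Over the interval, μ = 12 × 0.5 = 6 (a 30-minute window = 0.5 hours).
P(N ≥ 8) = 1 − P(N ≤ 7) = 1 − Σ_{j=0}^{7} e^(−μ) μ^j/j! ≈ 0.2560.

0.2560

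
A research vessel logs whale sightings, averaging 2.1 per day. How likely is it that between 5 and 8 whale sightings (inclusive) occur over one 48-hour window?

0.3822

Over the interval, μ = 2.1 × 2 = 4.2 (a 48-hour window = 2 days).
P(5 ≤ N ≤ 8) = Σ_{j=5}^{8} e^(−4.2) · 4.2^j/j! ≈ 0.3822.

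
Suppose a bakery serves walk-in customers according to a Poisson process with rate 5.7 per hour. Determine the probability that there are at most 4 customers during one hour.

0.3272

With mean μ = 5.7 per hour,
P(N ≤ 4) = Σ_{j=0}^{4} e^(−μ) μ^j/j! ≈ 0.3272.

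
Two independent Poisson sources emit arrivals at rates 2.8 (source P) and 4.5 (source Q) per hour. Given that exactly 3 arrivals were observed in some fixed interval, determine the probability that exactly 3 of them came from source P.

0.0564

Given the total, each event is independently from source P with probability p = λ_P/(λ_P+λ_Q) = 2.8/7.3 ≈ 0.3836.
So K ~ Binomial(3, 2.8/7.3): P(K = 3) = C(3,3) · (2.8/7.3)^3 · (4.5/7.3)^0 ≈ 0.0564.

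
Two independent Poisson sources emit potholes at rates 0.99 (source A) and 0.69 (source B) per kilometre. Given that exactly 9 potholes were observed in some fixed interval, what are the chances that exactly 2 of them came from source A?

0.0246

Given the total, each event is independently from source A with probability p = λ_A/(λ_A+λ_B) = 0.99/1.68 ≈ 0.5893.
So K ~ Binomial(9, 0.99/1.68): P(K = 2) = C(9,2) · (0.99/1.68)^2 · (0.69/1.68)^7 ≈ 0.0246.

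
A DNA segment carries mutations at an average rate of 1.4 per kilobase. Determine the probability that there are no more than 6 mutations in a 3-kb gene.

Over the interval, μ = 1.4 × 3 = 4.2 (a 3-kb gene = 3 kilobases).
P(N ≤ 6) = Σ_{j=0}^{6} e^(−μ) μ^j/j! ≈ 0.8675.

0.8675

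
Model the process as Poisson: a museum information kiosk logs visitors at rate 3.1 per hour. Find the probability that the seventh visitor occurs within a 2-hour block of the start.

0.4258

Over the interval, μ = 3.1 × 2 = 6.2 (a 2-hour block = 2 hours).
The seventh arrival falls in the interval iff at least 7 events occur there: P(S_7 ≤ t) = P(N ≥ 7) = 1 − P(N ≤ 6) ≈ 0.4258.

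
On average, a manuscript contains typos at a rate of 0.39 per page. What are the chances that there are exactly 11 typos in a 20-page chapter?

Over the interval, μ = 0.39 × 20 = 7.8 (a 20-page chapter = 20 pages).
P(N = 11) = e^(−μ) μ^11/11! = e^(−7.8) · 7.8^11/39916800 ≈ 0.0667.

0.0667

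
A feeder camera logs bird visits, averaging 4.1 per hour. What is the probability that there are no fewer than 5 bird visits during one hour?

With mean μ = 4.1 per hour,
P(N ≥ 5) = 1 − P(N ≤ 4) = 1 − Σ_{j=0}^{4} e^(−μ) μ^j/j! ≈ 0.3907.

0.3907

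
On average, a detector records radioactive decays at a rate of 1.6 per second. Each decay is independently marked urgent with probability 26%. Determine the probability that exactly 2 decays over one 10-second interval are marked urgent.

Thinning: the decays that are marked urgent themselves form a Poisson process with rate 0.26 × 1.6 = 0.416 per second.
Over the interval, μ = 0.416 × 10 = 4.16 (a 10-second interval = 10 seconds).
P(N = 2) = e^(−4.16) · 4.16^2/2! ≈ 0.1350.

0.1350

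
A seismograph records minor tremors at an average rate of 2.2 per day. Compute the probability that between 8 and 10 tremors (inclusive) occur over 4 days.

Over the interval, μ = 2.2 × 4 = 8.8 (4 days).
P(8 ≤ N ≤ 10) = Σ_{j=8}^{10} e^(−8.8) · 8.8^j/j! ≈ 0.3816.

0.3816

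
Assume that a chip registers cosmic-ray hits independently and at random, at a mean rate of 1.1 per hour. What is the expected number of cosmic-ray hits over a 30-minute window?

E[N] = λt = 1.1 × 0.5 = 0.55 (a 30-minute window = 0.5 hours).

0.55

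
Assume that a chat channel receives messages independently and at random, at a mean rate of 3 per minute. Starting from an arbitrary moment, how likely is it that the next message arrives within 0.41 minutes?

Inter-arrival times are exponential with rate λ = 3 per minute.
P(T ≤ 0.41) = 1 − e^(−λt) = 1 − e^(−3 × 0.41) = 1 − e^(−1.23) ≈ 0.7077.

0.7077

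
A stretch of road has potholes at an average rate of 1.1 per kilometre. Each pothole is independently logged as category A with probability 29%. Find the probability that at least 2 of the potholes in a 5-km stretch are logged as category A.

Thinning: the potholes that are logged as category A themselves form a Poisson process with rate 0.29 × 1.1 = 0.319 per kilometre.
Over the interval, μ = 0.319 × 5 = 1.595 (a 5-km stretch = 5 kilometres).
P(N ≥ 2) = 1 − P(N ≤ 1) ≈ 0.4735.

0.4735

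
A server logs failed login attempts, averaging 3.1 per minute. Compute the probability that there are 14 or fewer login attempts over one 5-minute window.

Over the interval, μ = 3.1 × 5 = 15.5 (a 5-minute window = 5 minutes).
P(N ≤ 14) = Σ_{j=0}^{14} e^(−μ) μ^j/j! ≈ 0.4154.

0.4154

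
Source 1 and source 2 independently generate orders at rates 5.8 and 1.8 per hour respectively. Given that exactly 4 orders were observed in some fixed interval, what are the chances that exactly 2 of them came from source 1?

0.1960

Given the total, each event is independently from source 1 with probability p = λ_1/(λ_1+λ_2) = 5.8/7.6 ≈ 0.7632.
So K ~ Binomial(4, 5.8/7.6): P(K = 2) = C(4,2) · (5.8/7.6)^2 · (1.8/7.6)^2 ≈ 0.1960.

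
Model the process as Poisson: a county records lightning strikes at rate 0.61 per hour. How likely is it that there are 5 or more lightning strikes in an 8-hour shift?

Over the interval, μ = 0.61 × 8 = 4.88 (an 8-hour shift = 8 hours).
P(N ≥ 5) = 1 − P(N ≤ 4) = 1 − Σ_{j=0}^{4} e^(−μ) μ^j/j! ≈ 0.5382.

0.5382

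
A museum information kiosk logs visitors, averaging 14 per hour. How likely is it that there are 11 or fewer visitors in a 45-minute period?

Over the interval, μ = 14 × 0.75 = 10.5 (a 45-minute period = 0.75 hours).
P(N ≤ 11) = Σ_{j=0}^{11} e^(−μ) μ^j/j! ≈ 0.6387.

0.6387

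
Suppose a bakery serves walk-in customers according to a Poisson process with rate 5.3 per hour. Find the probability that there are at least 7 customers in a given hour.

0.2829

With mean μ = 5.3 per hour,
P(N ≥ 7) = 1 − P(N ≤ 6) = 1 − Σ_{j=0}^{6} e^(−μ) μ^j/j! ≈ 0.2829.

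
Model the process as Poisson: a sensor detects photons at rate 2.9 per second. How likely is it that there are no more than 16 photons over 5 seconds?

0.7112

Over the interval, μ = 2.9 × 5 = 14.5 (5 seconds).
P(N ≤ 16) = Σ_{j=0}^{16} e^(−μ) μ^j/j! ≈ 0.7112.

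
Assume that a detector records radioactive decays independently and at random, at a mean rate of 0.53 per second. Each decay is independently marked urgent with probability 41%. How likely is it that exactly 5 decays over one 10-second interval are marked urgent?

Thinning: the decays that are marked urgent themselves form a Poisson process with rate 0.41 × 0.53 = 0.2173 per second.
Over the interval, μ = 0.2173 × 10 = 2.173 (a 10-second interval = 10 seconds).
P(N = 5) = e^(−2.173) · 2.173^5/5! ≈ 0.0460.

0.0460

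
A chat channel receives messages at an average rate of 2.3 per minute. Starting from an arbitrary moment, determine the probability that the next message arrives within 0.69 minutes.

Inter-arrival times are exponential with rate λ = 2.3 per minute.
P(T ≤ 0.69) = 1 − e^(−λt) = 1 − e^(−2.3 × 0.69) = 1 − e^(−1.587) ≈ 0.7955.

0.7955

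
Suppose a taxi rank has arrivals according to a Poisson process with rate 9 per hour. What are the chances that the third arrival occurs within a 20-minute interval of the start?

Over the interval, μ = 9 × 1/3 = 3 (a 20-minute interval = 1/3 hours).
The third arrival falls in the interval iff at least 3 events occur there: P(S_3 ≤ t) = P(N ≥ 3) = 1 − P(N ≤ 2) ≈ 0.5768.

0.5768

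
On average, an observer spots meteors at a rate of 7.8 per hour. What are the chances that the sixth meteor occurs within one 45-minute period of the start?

Over the interval, μ = 7.8 × 0.75 = 5.85 (a 45-minute period = 0.75 hours).
The sixth arrival falls in the interval iff at least 6 events occur there: P(S_6 ≤ t) = P(N ≥ 6) = 1 − P(N ≤ 5) ≈ 0.5299.

0.5299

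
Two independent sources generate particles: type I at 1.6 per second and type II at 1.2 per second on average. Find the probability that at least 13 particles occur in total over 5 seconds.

0.6415

Independent Poisson processes superpose: combined rate λ = 1.6 + 1.2 = 2.8 per second.
Over the interval, μ = 2.8 × 5 = 14 (5 seconds).
P(N ≥ 13) = 1 − P(N ≤ 12) ≈ 0.6415.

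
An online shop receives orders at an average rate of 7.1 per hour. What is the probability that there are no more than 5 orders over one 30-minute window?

Over the interval, μ = 7.1 × 0.5 = 3.55 (a 30-minute window = 0.5 hours).
P(N ≤ 5) = Σ_{j=0}^{5} e^(−μ) μ^j/j! ≈ 0.8509.

0.8509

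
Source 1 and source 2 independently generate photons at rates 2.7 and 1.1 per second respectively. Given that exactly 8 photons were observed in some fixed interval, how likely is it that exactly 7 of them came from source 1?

0.2117

Given the total, each event is independently from source 1 with probability p = λ_1/(λ_1+λ_2) = 2.7/3.8 ≈ 0.7105.
So K ~ Binomial(8, 2.7/3.8): P(K = 7) = C(8,7) · (2.7/3.8)^7 · (1.1/3.8)^1 ≈ 0.2117.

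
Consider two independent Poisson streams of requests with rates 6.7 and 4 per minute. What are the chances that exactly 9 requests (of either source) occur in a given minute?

Independent Poisson processes superpose: combined rate λ = 6.7 + 4 = 10.7 per minute.
So μ = 10.7.
P(N = 9) = e^(−10.7) · 10.7^9/9! ≈ 0.1142.

0.1142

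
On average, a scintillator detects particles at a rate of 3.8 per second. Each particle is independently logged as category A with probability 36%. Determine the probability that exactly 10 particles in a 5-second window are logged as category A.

0.0661

Thinning: the particles that are logged as category A themselves form a Poisson process with rate 0.36 × 3.8 = 1.368 per second.
Over the interval, μ = 1.368 × 5 = 6.84 (a 5-second window = 5 seconds).
P(N = 10) = e^(−6.84) · 6.84^10/10! ≈ 0.0661.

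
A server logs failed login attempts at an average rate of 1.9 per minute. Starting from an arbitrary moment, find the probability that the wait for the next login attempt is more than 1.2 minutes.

0.1023

The wait for the next event is exponential with rate λ = 1.9 per minute.
P(T > 1.2) = e^(−λt) = e^(−1.9 × 1.2) = e^(−2.28) ≈ 0.1023.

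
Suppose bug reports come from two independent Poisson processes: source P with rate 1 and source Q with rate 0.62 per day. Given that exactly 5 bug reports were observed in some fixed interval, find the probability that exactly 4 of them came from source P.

Given the total, each event is independently from source P with probability p = λ_P/(λ_P+λ_Q) = 1/1.62 ≈ 0.6173.
So K ~ Binomial(5, 1/1.62): P(K = 4) = C(5,4) · (1/1.62)^4 · (0.62/1.62)^1 ≈ 0.2778.

0.2778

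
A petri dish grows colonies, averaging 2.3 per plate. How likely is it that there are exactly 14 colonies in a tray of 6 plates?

Over the interval, μ = 2.3 × 6 = 13.8 (a tray of 6 plates = 6 plates).
P(N = 14) = e^(−μ) μ^14/14! = e^(−13.8) · 13.8^14/87178291200 ≈ 0.1058.

0.1058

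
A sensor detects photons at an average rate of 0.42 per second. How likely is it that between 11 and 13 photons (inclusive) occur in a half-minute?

Over the interval, μ = 0.42 × 30 = 12.6 (a half-minute = 30 seconds).
P(11 ≤ N ≤ 13) = Σ_{j=11}^{13} e^(−12.6) · 12.6^j/j! ≈ 0.3293.

0.3293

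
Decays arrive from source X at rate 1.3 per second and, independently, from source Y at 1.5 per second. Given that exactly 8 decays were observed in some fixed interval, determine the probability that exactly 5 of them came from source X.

Given the total, each event is independently from source X with probability p = λ_X/(λ_X+λ_Y) = 1.3/2.8 ≈ 0.4643.
So K ~ Binomial(8, 1.3/2.8): P(K = 5) = C(8,5) · (1.3/2.8)^5 · (1.5/2.8)^3 ≈ 0.1857.

0.1857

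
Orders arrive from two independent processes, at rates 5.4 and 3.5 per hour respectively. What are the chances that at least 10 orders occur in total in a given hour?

Independent Poisson processes superpose: combined rate λ = 5.4 + 3.5 = 8.9 per hour.
So μ = 8.9.
P(N ≥ 10) = 1 − P(N ≤ 9) ≈ 0.3994.

0.3994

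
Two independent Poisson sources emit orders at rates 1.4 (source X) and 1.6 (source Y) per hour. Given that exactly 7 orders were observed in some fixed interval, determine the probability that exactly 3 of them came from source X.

0.2878

Given the total, each event is independently from source X with probability p = λ_X/(λ_X+λ_Y) = 1.4/3 ≈ 0.4667.
So K ~ Binomial(7, 1.4/3): P(K = 3) = C(7,3) · (1.4/3)^3 · (1.6/3)^4 ≈ 0.2878.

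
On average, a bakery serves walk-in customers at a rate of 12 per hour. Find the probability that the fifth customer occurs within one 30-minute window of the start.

0.7149

Over the interval, μ = 12 × 0.5 = 6 (a 30-minute window = 0.5 hours).
The fifth arrival falls in the interval iff at least 5 events occur there: P(S_5 ≤ t) = P(N ≥ 5) = 1 − P(N ≤ 4) ≈ 0.7149.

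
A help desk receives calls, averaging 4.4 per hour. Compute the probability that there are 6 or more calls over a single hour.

With mean μ = 4.4 per hour,
P(N ≥ 6) = 1 − P(N ≤ 5) = 1 − Σ_{j=0}^{5} e^(−μ) μ^j/j! ≈ 0.2801.

0.2801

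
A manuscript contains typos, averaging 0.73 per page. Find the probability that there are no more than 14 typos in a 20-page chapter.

Over the interval, μ = 0.73 × 20 = 14.6 (a 20-page chapter = 20 pages).
P(N ≤ 14) = Σ_{j=0}^{14} e^(−μ) μ^j/j! ≈ 0.5071.

0.5071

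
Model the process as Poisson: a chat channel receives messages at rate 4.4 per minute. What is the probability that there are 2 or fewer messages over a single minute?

0.1851

With mean μ = 4.4 per minute,
P(N ≤ 2) = Σ_{j=0}^{2} e^(−μ) μ^j/j! ≈ 0.1851.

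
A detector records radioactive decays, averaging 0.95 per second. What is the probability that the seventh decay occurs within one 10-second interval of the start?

0.8351

Over the interval, μ = 0.95 × 10 = 9.5 (a 10-second interval = 10 seconds).
The seventh arrival falls in the interval iff at least 7 events occur there: P(S_7 ≤ t) = P(N ≥ 7) = 1 − P(N ≤ 6) ≈ 0.8351.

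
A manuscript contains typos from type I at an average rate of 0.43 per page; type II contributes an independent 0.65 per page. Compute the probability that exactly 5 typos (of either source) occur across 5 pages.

0.1728

Independent Poisson processes superpose: combined rate λ = 0.43 + 0.65 = 1.08 per page.
Over the interval, μ = 1.08 × 5 = 5.4 (5 pages).
P(N = 5) = e^(−5.4) · 5.4^5/5! ≈ 0.1728.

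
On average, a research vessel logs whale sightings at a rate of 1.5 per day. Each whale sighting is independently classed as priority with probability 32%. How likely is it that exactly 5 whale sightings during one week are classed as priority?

0.1240

Thinning: the whale sightings that are classed as priority themselves form a Poisson process with rate 0.32 × 1.5 = 0.48 per day.
Over the interval, μ = 0.48 × 7 = 3.36 (a week = 7 days).
P(N = 5) = e^(−3.36) · 3.36^5/5! ≈ 0.1240.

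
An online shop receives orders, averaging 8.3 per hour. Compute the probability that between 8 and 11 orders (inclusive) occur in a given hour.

0.4533

With mean μ = 8.3 per hour,
P(8 ≤ N ≤ 11) = Σ_{j=8}^{11} e^(−8.3) · 8.3^j/j! ≈ 0.4533.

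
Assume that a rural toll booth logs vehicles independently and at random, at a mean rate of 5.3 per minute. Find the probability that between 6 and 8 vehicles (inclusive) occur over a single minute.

0.3471

With mean μ = 5.3 per minute,
P(6 ≤ N ≤ 8) = Σ_{j=6}^{8} e^(−5.3) · 5.3^j/j! ≈ 0.3471.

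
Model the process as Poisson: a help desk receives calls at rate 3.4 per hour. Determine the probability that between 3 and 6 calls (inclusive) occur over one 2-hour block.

Over the interval, μ = 3.4 × 2 = 6.8 (a 2-hour block = 2 hours).
P(3 ≤ N ≤ 6) = Σ_{j=3}^{6} e^(−6.8) · 6.8^j/j! ≈ 0.4455.

0.4455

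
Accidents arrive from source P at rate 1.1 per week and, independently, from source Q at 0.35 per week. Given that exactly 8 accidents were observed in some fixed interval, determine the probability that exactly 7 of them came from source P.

Given the total, each event is independently from source P with probability p = λ_P/(λ_P+λ_Q) = 1.1/1.45 ≈ 0.7586.
So K ~ Binomial(8, 1.1/1.45): P(K = 7) = C(8,7) · (1.1/1.45)^7 · (0.35/1.45)^1 ≈ 0.2792.

0.2792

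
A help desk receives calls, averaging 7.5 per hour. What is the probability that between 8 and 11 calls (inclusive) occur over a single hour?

0.3961

With mean μ = 7.5 per hour,
P(8 ≤ N ≤ 11) = Σ_{j=8}^{11} e^(−7.5) · 7.5^j/j! ≈ 0.3961.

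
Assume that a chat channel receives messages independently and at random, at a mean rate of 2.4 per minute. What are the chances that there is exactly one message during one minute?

0.2177

With mean μ = 2.4 per minute,
P(N = 1) = e^(−μ) μ^1/1! = e^(−2.4) · 2.4^1/1 ≈ 0.2177.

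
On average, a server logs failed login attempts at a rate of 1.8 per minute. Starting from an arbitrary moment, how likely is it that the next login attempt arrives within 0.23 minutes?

0.3390

Inter-arrival times are exponential with rate λ = 1.8 per minute.
P(T ≤ 0.23) = 1 − e^(−λt) = 1 − e^(−1.8 × 0.23) = 1 − e^(−0.414) ≈ 0.3390.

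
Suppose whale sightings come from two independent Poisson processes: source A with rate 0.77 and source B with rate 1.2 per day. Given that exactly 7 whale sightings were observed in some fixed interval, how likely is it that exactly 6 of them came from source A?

0.0152

Given the total, each event is independently from source A with probability p = λ_A/(λ_A+λ_B) = 0.77/1.97 ≈ 0.3909.
So K ~ Binomial(7, 0.77/1.97): P(K = 6) = C(7,6) · (0.77/1.97)^6 · (1.2/1.97)^1 ≈ 0.0152.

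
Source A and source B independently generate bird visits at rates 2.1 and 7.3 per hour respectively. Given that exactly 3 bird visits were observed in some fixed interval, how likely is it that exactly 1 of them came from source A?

0.4042

Given the total, each event is independently from source A with probability p = λ_A/(λ_A+λ_B) = 2.1/9.4 ≈ 0.2234.
So K ~ Binomial(3, 2.1/9.4): P(K = 1) = C(3,1) · (2.1/9.4)^1 · (7.3/9.4)^2 ≈ 0.4042.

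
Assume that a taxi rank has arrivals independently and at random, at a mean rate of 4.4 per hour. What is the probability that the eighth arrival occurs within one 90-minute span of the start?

0.3419

Over the interval, μ = 4.4 × 1.5 = 6.6 (a 90-minute span = 1.5 hours).
The eighth arrival falls in the interval iff at least 8 events occur there: P(S_8 ≤ t) = P(N ≥ 8) = 1 − P(N ≤ 7) ≈ 0.3419.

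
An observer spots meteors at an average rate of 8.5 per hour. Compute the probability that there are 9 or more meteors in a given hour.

0.4769

With mean μ = 8.5 per hour,
P(N ≥ 9) = 1 − P(N ≤ 8) = 1 − Σ_{j=0}^{8} e^(−μ) μ^j/j! ≈ 0.4769.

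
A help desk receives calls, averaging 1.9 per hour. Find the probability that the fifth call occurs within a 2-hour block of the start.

0.3322

Over the interval, μ = 1.9 × 2 = 3.8 (a 2-hour block = 2 hours).
The fifth arrival falls in the interval iff at least 5 events occur there: P(S_5 ≤ t) = P(N ≥ 5) = 1 − P(N ≤ 4) ≈ 0.3322.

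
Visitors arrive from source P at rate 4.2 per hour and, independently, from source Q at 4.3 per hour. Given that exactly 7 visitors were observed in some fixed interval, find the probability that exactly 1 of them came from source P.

Given the total, each event is independently from source P with probability p = λ_P/(λ_P+λ_Q) = 4.2/8.5 ≈ 0.4941.
So K ~ Binomial(7, 4.2/8.5): P(K = 1) = C(7,1) · (4.2/8.5)^1 · (4.3/8.5)^6 ≈ 0.0580.

0.0580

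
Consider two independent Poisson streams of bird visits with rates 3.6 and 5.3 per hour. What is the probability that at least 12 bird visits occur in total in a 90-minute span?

Independent Poisson processes superpose: combined rate λ = 3.6 + 5.3 = 8.9 per hour.
Over the interval, μ = 8.9 × 1.5 = 13.35 (a 90-minute span = 1.5 hours).
P(N ≥ 12) = 1 − P(N ≤ 11) ≈ 0.6814.

0.6814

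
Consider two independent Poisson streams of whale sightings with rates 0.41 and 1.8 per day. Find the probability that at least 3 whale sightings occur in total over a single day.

Independent Poisson processes superpose: combined rate λ = 0.41 + 1.8 = 2.21 per day.
So μ = 2.21.
P(N ≥ 3) = 1 − P(N ≤ 2) ≈ 0.3800.

0.3800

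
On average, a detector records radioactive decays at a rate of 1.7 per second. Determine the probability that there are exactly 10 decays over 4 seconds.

0.0649

Over the interval, μ = 1.7 × 4 = 6.8 (4 seconds).
P(N = 10) = e^(−μ) μ^10/10! = e^(−6.8) · 6.8^10/3628800 ≈ 0.0649.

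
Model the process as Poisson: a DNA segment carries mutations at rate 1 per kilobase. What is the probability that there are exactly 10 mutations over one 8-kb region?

0.0993

Over the interval, μ = 1 × 8 = 8 (an 8-kb region = 8 kilobases).
P(N = 10) = e^(−μ) μ^10/10! = e^(−8) · 8^10/3628800 ≈ 0.0993.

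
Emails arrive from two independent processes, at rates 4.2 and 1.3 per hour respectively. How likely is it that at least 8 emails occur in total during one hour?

Independent Poisson processes superpose: combined rate λ = 4.2 + 1.3 = 5.5 per hour.
So μ = 5.5.
P(N ≥ 8) = 1 − P(N ≤ 7) ≈ 0.1905.

0.1905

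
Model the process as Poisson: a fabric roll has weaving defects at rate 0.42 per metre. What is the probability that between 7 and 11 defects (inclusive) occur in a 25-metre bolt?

0.5371

Over the interval, μ = 0.42 × 25 = 10.5 (a 25-metre bolt = 25 metres).
P(7 ≤ N ≤ 11) = Σ_{j=7}^{11} e^(−10.5) · 10.5^j/j! ≈ 0.5371.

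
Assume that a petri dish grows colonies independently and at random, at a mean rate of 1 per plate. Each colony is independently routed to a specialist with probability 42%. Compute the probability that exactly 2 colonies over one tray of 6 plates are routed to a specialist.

Thinning: the colonies that are routed to a specialist themselves form a Poisson process with rate 0.42 × 1 = 0.42 per plate.
Over the interval, μ = 0.42 × 6 = 2.52 (a tray of 6 plates = 6 plates).
P(N = 2) = e^(−2.52) · 2.52^2/2! ≈ 0.2555.

0.2555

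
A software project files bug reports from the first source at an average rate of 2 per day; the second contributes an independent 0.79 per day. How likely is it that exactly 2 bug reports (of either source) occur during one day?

0.2391

Independent Poisson processes superpose: combined rate λ = 2 + 0.79 = 2.79 per day.
So μ = 2.79.
P(N = 2) = e^(−2.79) · 2.79^2/2! ≈ 0.2391.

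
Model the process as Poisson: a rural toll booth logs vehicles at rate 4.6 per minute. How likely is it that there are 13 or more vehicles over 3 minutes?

Over the interval, μ = 4.6 × 3 = 13.8 (3 minutes).
P(N ≥ 13) = 1 − P(N ≤ 12) = 1 − Σ_{j=0}^{12} e^(−μ) μ^j/j! ≈ 0.6216.

0.6216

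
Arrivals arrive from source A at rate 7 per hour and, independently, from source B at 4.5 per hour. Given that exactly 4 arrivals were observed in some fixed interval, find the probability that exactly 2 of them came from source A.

Given the total, each event is independently from source A with probability p = λ_A/(λ_A+λ_B) = 7/11.5 ≈ 0.6087.
So K ~ Binomial(4, 7/11.5): P(K = 2) = C(4,2) · (7/11.5)^2 · (4.5/11.5)^2 ≈ 0.3404.

0.3404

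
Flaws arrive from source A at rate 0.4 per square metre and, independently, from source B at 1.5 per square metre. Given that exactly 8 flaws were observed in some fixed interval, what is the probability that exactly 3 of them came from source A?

0.1602

Given the total, each event is independently from source A with probability p = λ_A/(λ_A+λ_B) = 0.4/1.9 ≈ 0.2105.
So K ~ Binomial(8, 0.4/1.9): P(K = 3) = C(8,3) · (0.4/1.9)^3 · (1.5/1.9)^5 ≈ 0.1602.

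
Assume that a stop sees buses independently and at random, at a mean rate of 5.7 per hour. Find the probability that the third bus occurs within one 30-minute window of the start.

Over the interval, μ = 5.7 × 0.5 = 2.85 (a 30-minute window = 0.5 hours).
The third arrival falls in the interval iff at least 3 events occur there: P(S_3 ≤ t) = P(N ≥ 3) = 1 − P(N ≤ 2) ≈ 0.5424.

0.5424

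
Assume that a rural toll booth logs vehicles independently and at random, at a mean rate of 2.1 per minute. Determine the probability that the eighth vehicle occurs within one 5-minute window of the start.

Over the interval, μ = 2.1 × 5 = 10.5 (a 5-minute window = 5 minutes).
The eighth arrival falls in the interval iff at least 8 events occur there: P(S_8 ≤ t) = P(N ≥ 8) = 1 − P(N ≤ 7) ≈ 0.8215.

0.8215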